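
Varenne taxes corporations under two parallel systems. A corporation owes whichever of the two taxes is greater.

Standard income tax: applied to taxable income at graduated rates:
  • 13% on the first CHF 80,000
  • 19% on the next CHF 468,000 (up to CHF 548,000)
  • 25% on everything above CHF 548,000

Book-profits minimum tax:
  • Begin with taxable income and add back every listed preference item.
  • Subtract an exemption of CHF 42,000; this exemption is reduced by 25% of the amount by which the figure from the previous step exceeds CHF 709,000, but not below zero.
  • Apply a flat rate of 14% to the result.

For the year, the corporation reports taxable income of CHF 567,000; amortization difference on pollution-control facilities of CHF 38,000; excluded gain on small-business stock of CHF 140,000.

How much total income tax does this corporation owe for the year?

CHF 104,070

Book-profits minimum tax:
  Adjusted income: CHF 567,000 + CHF 38,000 + CHF 140,000 = CHF 745,000
  Exemption: CHF 42,000 − 25% × (CHF 745,000 − CHF 709,000) = CHF 42,000 − CHF 9,000 = CHF 33,000
  Base: CHF 745,000 − CHF 33,000 = CHF 712,000
  CHF 712,000 × 14% = CHF 99,680

Standard income tax:
  CHF 80,000 × 13% = CHF 10,400
  CHF 468,000 × 19% = CHF 88,920
  CHF 19,000 × 25% = CHF 4,750
  → CHF 104,070

CHF 104,070 > CHF 99,680, so the standard income tax governs.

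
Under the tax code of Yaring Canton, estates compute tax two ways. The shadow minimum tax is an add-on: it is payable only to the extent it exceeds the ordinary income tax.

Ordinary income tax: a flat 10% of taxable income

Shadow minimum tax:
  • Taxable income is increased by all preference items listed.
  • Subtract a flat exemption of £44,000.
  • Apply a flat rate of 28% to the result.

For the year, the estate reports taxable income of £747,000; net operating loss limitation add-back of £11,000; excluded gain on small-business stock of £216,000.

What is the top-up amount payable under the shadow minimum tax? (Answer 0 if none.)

£185,700

Ordinary income tax:
  £747,000 × 10% = £74,700

Shadow minimum tax:
  Adjusted income: £747,000 + £11,000 + £216,000 = £974,000
  Less exemption £44,000 → base £930,000
  £930,000 × 28% = £260,400

Excess of shadow minimum tax over ordinary income tax: £260,400 − £74,700 = £185,700.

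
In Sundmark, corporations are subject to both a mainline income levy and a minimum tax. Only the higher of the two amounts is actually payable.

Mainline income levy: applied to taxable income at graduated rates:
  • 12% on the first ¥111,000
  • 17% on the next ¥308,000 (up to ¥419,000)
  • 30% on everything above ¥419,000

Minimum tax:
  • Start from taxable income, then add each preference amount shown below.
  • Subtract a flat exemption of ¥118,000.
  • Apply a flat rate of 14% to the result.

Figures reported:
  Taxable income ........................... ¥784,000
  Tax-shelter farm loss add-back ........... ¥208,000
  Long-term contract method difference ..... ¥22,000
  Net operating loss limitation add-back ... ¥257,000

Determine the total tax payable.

¥175,180

Minimum tax:
  Adjusted income: ¥784,000 + ¥208,000 + ¥22,000 + ¥257,000 = ¥1,271,000
  Less exemption ¥118,000 → base ¥1,153,000
  ¥1,153,000 × 14% = ¥161,420

Mainline income levy:
  ¥111,000 × 12% = ¥13,320
  ¥308,000 × 17% = ¥52,360
  ¥365,000 × 30% = ¥109,500
  → ¥175,180

¥175,180 > ¥161,420, so the mainline income levy governs.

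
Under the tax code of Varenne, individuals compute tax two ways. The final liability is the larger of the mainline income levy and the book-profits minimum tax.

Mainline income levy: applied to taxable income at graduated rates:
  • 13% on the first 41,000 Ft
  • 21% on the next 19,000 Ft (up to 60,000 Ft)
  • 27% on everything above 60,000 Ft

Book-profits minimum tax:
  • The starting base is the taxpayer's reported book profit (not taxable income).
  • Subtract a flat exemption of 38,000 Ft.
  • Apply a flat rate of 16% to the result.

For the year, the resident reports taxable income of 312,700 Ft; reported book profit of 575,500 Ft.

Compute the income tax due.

86,000 Ft

Book-profits minimum tax:
  Base (reported book profit): 575,500 Ft
  Less exemption 38,000 Ft → base 537,500 Ft
  537,500 Ft × 16% = 86,000 Ft

Mainline income levy:
  41,000 Ft × 13% = 5,330 Ft
  19,000 Ft × 21% = 3,990 Ft
  252,700 Ft × 27% = 68,229 Ft
  → 77,549 Ft

86,000 Ft > 77,549 Ft, so the book-profits minimum tax is the binding amount.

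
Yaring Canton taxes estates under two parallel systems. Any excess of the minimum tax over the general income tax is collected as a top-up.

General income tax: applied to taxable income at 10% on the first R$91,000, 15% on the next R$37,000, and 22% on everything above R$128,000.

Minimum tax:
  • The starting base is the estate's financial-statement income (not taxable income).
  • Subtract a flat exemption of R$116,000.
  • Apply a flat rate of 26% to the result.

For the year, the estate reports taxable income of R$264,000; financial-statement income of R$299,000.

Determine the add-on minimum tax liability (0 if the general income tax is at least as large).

R$3,010

Minimum tax:
  Base (financial-statement income): R$299,000
  Less exemption R$116,000 → base R$183,000
  R$183,000 × 26% = R$47,580

General income tax:
  R$91,000 × 10% = R$9,100
  R$37,000 × 15% = R$5,550
  R$136,000 × 22% = R$29,920
  → R$44,570

Excess of minimum tax over general income tax: R$47,580 − R$44,570 = R$3,010.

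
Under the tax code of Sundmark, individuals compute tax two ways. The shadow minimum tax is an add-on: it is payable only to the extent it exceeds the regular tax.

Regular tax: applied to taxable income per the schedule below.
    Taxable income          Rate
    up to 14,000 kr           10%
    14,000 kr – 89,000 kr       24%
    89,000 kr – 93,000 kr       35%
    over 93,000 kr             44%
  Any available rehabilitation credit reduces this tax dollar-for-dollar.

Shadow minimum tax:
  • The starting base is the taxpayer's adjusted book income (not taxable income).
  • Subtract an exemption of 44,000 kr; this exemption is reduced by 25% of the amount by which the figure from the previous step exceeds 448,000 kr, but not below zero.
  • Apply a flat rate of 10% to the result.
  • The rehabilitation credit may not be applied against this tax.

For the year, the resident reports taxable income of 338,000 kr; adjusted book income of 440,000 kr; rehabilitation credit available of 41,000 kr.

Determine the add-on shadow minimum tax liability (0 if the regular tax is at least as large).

Regular tax:
  14,000 kr × 10% = 1,400 kr
  75,000 kr × 24% = 18,000 kr
  4,000 kr × 35% = 1,400 kr
  245,000 kr × 44% = 107,800 kr
  → 128,600 kr
  Less rehabilitation credit 41,000 kr → 87,600 kr

Shadow minimum tax:
  Base (adjusted book income): 440,000 kr
  Exemption: 440,000 kr ≤ 448,000 kr, so full 44,000 kr applies
  Base: 440,000 kr − 44,000 kr = 396,000 kr
  396,000 kr × 10% = 39,600 kr

39,600 kr ≤ 87,600 kr, so no add-on is due.

0 kr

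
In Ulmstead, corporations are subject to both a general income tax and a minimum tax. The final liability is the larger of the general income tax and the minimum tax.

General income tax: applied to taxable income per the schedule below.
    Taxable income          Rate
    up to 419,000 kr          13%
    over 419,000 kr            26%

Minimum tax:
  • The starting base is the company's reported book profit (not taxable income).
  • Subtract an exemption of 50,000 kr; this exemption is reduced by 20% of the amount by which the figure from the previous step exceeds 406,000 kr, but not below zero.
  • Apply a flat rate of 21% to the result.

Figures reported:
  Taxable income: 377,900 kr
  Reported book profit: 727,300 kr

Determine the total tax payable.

Minimum tax:
  Base (reported book profit): 727,300 kr
  Exemption: 20% × (727,300 kr − 406,000 kr) = 64,260 kr ≥ 50,000 kr, so the exemption is fully phased out
  Base: 727,300 kr − 0 kr = 727,300 kr
  727,300 kr × 21% = 152,733 kr

General income tax:
  377,900 kr × 13% = 49,127 kr

152,733 kr > 49,127 kr, so the minimum tax is the binding amount.

152,733 kr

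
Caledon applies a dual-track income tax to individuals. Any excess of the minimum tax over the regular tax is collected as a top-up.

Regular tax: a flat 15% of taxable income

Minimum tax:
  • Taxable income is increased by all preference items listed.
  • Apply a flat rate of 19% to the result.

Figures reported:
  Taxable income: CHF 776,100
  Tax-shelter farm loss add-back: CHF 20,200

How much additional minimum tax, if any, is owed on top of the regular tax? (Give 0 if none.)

Minimum tax:
  Adjusted income: CHF 776,100 + CHF 20,200 = CHF 796,300
  CHF 796,300 × 19% = CHF 151,297

Regular tax:
  CHF 776,100 × 15% = CHF 116,415

Excess of minimum tax over regular tax: CHF 151,297 − CHF 116,415 = CHF 34,882.

CHF 34,882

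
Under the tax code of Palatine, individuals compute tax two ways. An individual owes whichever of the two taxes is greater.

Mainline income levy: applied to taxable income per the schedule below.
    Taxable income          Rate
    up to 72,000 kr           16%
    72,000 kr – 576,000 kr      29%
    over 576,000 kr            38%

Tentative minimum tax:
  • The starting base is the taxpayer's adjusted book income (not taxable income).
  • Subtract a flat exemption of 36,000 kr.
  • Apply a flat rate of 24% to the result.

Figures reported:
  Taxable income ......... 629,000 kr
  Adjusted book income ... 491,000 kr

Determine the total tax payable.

Mainline income levy:
  72,000 kr × 16% = 11,520 kr
  504,000 kr × 29% = 146,160 kr
  53,000 kr × 38% = 20,140 kr
  → 177,820 kr

Tentative minimum tax:
  Base (adjusted book income): 491,000 kr
  Less exemption 36,000 kr → base 455,000 kr
  455,000 kr × 24% = 109,200 kr

177,820 kr > 109,200 kr, so the mainline income levy governs.

177,820 kr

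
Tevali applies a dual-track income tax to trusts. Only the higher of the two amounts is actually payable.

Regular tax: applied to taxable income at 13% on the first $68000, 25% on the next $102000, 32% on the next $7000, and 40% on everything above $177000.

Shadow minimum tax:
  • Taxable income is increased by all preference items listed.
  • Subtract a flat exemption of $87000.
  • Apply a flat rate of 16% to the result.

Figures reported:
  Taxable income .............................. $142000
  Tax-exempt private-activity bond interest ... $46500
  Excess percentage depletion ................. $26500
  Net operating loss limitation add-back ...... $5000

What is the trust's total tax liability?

$27340

Shadow minimum tax:
  Adjusted income: $142000 + $46500 + $26500 + $5000 = $220000
  Less exemption $87000 → base $133000
  $133000 × 16% = $21280

Regular tax:
  $68000 × 13% = $8840
  $74000 × 25% = $18500
  → $27340

$27340 > $21280, so the regular tax governs.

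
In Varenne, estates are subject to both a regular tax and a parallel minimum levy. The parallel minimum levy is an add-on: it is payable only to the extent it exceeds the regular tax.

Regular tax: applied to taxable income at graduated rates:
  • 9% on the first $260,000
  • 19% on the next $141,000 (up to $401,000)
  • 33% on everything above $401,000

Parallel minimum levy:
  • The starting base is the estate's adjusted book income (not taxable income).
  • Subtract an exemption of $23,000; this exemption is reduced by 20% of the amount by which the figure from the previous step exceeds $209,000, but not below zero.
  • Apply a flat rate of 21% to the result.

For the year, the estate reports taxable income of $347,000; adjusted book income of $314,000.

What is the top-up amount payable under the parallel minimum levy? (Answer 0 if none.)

$25,590

Parallel minimum levy:
  Base (adjusted book income): $314,000
  Exemption: $23,000 − 20% × ($314,000 − $209,000) = $23,000 − $21,000 = $2,000
  Base: $314,000 − $2,000 = $312,000
  $312,000 × 21% = $65,520

Regular tax:
  $260,000 × 9% = $23,400
  $87,000 × 19% = $16,530
  → $39,930

Excess of parallel minimum levy over regular tax: $65,520 − $39,930 = $25,590.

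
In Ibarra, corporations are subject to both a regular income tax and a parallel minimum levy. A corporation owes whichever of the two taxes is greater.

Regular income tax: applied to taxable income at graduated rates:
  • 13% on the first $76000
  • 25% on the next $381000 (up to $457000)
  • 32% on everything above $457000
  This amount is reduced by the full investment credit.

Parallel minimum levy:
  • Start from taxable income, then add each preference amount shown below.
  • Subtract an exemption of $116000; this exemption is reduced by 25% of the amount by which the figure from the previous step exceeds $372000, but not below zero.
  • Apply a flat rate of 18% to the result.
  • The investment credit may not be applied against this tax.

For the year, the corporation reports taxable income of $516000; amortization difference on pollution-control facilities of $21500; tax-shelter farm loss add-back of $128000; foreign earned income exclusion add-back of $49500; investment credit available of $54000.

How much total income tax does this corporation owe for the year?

$123255

Parallel minimum levy:
  Adjusted income: $516000 + $21500 + $128000 + $49500 = $715000
  Exemption: $116000 − 25% × ($715000 − $372000) = $116000 − $85750 = $30250
  Base: $715000 − $30250 = $684750
  $684750 × 18% = $123255

Regular income tax:
  $76000 × 13% = $9880
  $381000 × 25% = $95250
  $59000 × 32% = $18880
  → $124010
  Less investment credit $54000 → $70010

$123255 > $70010, so the parallel minimum levy is the binding amount.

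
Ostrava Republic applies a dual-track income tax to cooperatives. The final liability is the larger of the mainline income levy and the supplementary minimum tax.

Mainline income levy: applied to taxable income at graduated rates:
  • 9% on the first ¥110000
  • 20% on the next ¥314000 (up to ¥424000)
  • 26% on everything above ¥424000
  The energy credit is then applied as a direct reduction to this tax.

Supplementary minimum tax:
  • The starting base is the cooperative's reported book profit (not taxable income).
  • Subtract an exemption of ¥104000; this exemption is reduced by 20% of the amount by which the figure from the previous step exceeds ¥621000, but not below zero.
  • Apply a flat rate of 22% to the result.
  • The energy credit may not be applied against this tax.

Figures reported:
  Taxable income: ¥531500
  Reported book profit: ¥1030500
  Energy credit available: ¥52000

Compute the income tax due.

¥221848

Supplementary minimum tax:
  Base (reported book profit): ¥1030500
  Exemption: ¥104000 − 20% × (¥1030500 − ¥621000) = ¥104000 − ¥81900 = ¥22100
  Base: ¥1030500 − ¥22100 = ¥1008400
  ¥1008400 × 22% = ¥221848

Mainline income levy:
  ¥110000 × 9% = ¥9900
  ¥314000 × 20% = ¥62800
  ¥107500 × 26% = ¥27950
  → ¥100650
  Less energy credit ¥52000 → ¥48650

¥221848 > ¥48650, so the supplementary minimum tax is the binding amount.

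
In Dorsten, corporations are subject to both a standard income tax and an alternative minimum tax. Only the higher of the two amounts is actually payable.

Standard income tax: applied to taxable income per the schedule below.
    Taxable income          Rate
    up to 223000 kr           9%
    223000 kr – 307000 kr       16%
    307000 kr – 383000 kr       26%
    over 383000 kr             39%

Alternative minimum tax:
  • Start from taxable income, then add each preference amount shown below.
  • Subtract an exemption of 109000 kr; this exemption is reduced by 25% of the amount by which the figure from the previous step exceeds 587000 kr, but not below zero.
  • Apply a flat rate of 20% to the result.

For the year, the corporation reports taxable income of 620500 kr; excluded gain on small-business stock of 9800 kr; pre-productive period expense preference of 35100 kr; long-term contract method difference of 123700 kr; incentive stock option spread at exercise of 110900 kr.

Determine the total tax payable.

Alternative minimum tax:
  Adjusted income: 620500 kr + 9800 kr + 35100 kr + 123700 kr + 110900 kr = 900000 kr
  Exemption: 109000 kr − 25% × (900000 kr − 587000 kr) = 109000 kr − 78250 kr = 30750 kr
  Base: 900000 kr − 30750 kr = 869250 kr
  869250 kr × 20% = 173850 kr

Standard income tax:
  223000 kr × 9% = 20070 kr
  84000 kr × 16% = 13440 kr
  76000 kr × 26% = 19760 kr
  237500 kr × 39% = 92625 kr
  → 145895 kr

173850 kr > 145895 kr, so the alternative minimum tax is the binding amount.

173850 kr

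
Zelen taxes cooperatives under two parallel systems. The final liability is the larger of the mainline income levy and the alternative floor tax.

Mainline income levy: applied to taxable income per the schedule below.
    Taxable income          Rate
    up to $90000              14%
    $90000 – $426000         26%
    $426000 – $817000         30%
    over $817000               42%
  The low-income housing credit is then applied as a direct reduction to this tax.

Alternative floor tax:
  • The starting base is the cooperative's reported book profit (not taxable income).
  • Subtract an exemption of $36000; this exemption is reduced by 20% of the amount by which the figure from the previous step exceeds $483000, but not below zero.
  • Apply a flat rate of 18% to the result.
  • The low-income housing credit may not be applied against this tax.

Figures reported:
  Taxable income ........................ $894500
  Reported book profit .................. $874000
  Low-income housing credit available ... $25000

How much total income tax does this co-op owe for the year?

Mainline income levy:
  $90000 × 14% = $12600
  $336000 × 26% = $87360
  $391000 × 30% = $117300
  $77500 × 42% = $32550
  → $249810
  Less low-income housing credit $25000 → $224810

Alternative floor tax:
  Base (reported book profit): $874000
  Exemption: 20% × ($874000 − $483000) = $78200 ≥ $36000, so the exemption is fully phased out
  Base: $874000 − $0 = $874000
  $874000 × 18% = $157320

$224810 > $157320, so the mainline income levy governs.

$224810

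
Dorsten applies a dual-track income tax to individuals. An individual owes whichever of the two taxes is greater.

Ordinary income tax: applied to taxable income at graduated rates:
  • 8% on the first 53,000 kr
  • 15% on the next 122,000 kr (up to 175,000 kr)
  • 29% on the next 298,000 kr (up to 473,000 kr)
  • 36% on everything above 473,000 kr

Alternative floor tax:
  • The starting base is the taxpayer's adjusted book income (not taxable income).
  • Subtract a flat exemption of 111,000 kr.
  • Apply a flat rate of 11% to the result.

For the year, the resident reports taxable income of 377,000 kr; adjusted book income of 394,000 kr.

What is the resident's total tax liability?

81,120 kr

Alternative floor tax:
  Base (adjusted book income): 394,000 kr
  Less exemption 111,000 kr → base 283,000 kr
  283,000 kr × 11% = 31,130 kr

Ordinary income tax:
  53,000 kr × 8% = 4,240 kr
  122,000 kr × 15% = 18,300 kr
  202,000 kr × 29% = 58,580 kr
  → 81,120 kr

81,120 kr > 31,130 kr, so the ordinary income tax governs.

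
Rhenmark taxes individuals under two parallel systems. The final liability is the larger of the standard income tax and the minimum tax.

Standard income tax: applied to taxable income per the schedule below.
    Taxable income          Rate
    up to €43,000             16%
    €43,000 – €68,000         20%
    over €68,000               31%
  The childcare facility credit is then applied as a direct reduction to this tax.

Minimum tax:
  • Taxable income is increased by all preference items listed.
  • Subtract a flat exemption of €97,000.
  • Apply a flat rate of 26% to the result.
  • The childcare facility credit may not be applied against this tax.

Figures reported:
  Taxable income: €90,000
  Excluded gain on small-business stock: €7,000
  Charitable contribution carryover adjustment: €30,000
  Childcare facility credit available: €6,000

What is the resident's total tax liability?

€12,700

Standard income tax:
  €43,000 × 16% = €6,880
  €25,000 × 20% = €5,000
  €22,000 × 31% = €6,820
  → €18,700
  Less childcare facility credit €6,000 → €12,700

Minimum tax:
  Adjusted income: €90,000 + €7,000 + €30,000 = €127,000
  Less exemption €97,000 → base €30,000
  €30,000 × 26% = €7,800

€12,700 > €7,800, so the standard income tax governs.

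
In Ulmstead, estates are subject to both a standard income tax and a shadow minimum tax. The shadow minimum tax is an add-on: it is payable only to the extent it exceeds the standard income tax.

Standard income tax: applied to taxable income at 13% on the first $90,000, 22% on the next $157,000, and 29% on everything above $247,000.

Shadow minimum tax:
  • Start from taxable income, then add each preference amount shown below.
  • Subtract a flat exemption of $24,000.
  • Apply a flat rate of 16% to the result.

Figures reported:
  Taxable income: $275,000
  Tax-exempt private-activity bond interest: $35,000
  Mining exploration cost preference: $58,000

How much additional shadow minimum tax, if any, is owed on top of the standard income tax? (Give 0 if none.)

Shadow minimum tax:
  Adjusted income: $275,000 + $35,000 + $58,000 = $368,000
  Less exemption $24,000 → base $344,000
  $344,000 × 16% = $55,040

Standard income tax:
  $90,000 × 13% = $11,700
  $157,000 × 22% = $34,540
  $28,000 × 29% = $8,120
  → $54,360

Excess of shadow minimum tax over standard income tax: $55,040 − $54,360 = $680.

$680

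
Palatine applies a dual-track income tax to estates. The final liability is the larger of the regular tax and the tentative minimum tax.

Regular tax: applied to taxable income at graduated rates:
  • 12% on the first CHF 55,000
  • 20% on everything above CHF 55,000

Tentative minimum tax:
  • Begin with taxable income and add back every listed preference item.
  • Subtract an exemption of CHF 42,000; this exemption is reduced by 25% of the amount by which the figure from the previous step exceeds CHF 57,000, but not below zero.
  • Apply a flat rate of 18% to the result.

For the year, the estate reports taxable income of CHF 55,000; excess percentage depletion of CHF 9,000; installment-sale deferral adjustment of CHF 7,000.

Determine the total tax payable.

CHF 6,600

Regular tax:
  CHF 55,000 × 12% = CHF 6,600

Tentative minimum tax:
  Adjusted income: CHF 55,000 + CHF 9,000 + CHF 7,000 = CHF 71,000
  Exemption: CHF 42,000 − 25% × (CHF 71,000 − CHF 57,000) = CHF 42,000 − CHF 3,500 = CHF 38,500
  Base: CHF 71,000 − CHF 38,500 = CHF 32,500
  CHF 32,500 × 18% = CHF 5,850

CHF 6,600 > CHF 5,850, so the regular tax governs.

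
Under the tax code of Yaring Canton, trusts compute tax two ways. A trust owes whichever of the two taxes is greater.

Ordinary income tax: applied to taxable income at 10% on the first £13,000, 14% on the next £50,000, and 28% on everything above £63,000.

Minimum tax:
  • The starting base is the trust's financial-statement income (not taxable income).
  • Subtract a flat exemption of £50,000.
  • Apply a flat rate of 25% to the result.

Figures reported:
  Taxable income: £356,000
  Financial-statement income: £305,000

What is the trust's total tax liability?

Minimum tax:
  Base (financial-statement income): £305,000
  Less exemption £50,000 → base £255,000
  £255,000 × 25% = £63,750

Ordinary income tax:
  £13,000 × 10% = £1,300
  £50,000 × 14% = £7,000
  £293,000 × 28% = £82,040
  → £90,340

£90,340 > £63,750, so the ordinary income tax governs.

£90,340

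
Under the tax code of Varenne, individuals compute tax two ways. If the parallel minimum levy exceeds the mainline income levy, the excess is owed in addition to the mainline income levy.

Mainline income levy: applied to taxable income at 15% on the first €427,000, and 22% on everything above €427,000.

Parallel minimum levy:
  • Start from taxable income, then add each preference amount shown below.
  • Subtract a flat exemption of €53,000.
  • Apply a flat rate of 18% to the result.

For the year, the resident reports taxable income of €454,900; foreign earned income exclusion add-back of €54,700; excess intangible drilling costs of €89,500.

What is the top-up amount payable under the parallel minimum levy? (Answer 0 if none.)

€28,110

Mainline income levy:
  €427,000 × 15% = €64,050
  €27,900 × 22% = €6,138
  → €70,188

Parallel minimum levy:
  Adjusted income: €454,900 + €54,700 + €89,500 = €599,100
  Less exemption €53,000 → base €546,100
  €546,100 × 18% = €98,298

Excess of parallel minimum levy over mainline income levy: €98,298 − €70,188 = €28,110.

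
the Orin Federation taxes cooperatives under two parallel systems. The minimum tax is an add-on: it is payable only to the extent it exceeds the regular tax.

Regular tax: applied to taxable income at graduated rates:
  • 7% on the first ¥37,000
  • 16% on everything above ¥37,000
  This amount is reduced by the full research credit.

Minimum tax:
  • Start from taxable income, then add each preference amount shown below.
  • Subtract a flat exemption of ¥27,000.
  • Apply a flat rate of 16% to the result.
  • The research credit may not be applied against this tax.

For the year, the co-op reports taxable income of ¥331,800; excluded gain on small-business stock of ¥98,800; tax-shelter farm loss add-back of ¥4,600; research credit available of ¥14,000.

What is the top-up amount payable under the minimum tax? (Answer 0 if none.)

Minimum tax:
  Adjusted income: ¥331,800 + ¥98,800 + ¥4,600 = ¥435,200
  Less exemption ¥27,000 → base ¥408,200
  ¥408,200 × 16% = ¥65,312

Regular tax:
  ¥37,000 × 7% = ¥2,590
  ¥294,800 × 16% = ¥47,168
  → ¥49,758
  Less research credit ¥14,000 → ¥35,758

Excess of minimum tax over regular tax: ¥65,312 − ¥35,758 = ¥29,554.

¥29,554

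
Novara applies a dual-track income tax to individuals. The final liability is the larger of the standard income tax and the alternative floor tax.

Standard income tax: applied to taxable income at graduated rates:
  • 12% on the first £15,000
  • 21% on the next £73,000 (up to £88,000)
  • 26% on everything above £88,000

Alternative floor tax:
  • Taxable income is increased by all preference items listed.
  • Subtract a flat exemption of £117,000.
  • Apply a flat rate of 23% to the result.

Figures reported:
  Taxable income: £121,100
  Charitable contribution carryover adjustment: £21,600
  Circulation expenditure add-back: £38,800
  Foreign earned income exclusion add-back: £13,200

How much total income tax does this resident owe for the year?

Alternative floor tax:
  Adjusted income: £121,100 + £21,600 + £38,800 + £13,200 = £194,700
  Less exemption £117,000 → base £77,700
  £77,700 × 23% = £17,871

Standard income tax:
  £15,000 × 12% = £1,800
  £73,000 × 21% = £15,330
  £33,100 × 26% = £8,606
  → £25,736

£25,736 > £17,871, so the standard income tax governs.

£25,736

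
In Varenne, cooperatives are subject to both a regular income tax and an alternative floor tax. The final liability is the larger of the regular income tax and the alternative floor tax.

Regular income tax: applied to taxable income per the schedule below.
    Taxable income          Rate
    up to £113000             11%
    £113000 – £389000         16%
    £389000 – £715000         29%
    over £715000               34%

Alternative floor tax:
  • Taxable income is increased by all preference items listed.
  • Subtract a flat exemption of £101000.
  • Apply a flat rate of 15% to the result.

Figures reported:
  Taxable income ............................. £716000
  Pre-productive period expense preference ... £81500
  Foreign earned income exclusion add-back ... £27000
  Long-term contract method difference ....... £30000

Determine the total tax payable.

Alternative floor tax:
  Adjusted income: £716000 + £81500 + £27000 + £30000 = £854500
  Less exemption £101000 → base £753500
  £753500 × 15% = £113025

Regular income tax:
  £113000 × 11% = £12430
  £276000 × 16% = £44160
  £326000 × 29% = £94540
  £1000 × 34% = £340
  → £151470

£151470 > £113025, so the regular income tax governs.

£151470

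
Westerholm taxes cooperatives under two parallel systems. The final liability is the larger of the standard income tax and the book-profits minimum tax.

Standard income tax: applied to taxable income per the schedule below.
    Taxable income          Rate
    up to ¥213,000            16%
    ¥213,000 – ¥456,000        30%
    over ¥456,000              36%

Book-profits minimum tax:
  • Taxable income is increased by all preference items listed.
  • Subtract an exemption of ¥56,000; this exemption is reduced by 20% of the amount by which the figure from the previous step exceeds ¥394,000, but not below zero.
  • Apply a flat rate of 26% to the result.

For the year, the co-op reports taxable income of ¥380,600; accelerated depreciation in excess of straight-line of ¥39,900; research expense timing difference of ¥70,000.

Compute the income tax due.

¥117,988

Book-profits minimum tax:
  Adjusted income: ¥380,600 + ¥39,900 + ¥70,000 = ¥490,500
  Exemption: ¥56,000 − 20% × (¥490,500 − ¥394,000) = ¥56,000 − ¥19,300 = ¥36,700
  Base: ¥490,500 − ¥36,700 = ¥453,800
  ¥453,800 × 26% = ¥117,988

Standard income tax:
  ¥213,000 × 16% = ¥34,080
  ¥167,600 × 30% = ¥50,280
  → ¥84,360

¥117,988 > ¥84,360, so the book-profits minimum tax is the binding amount.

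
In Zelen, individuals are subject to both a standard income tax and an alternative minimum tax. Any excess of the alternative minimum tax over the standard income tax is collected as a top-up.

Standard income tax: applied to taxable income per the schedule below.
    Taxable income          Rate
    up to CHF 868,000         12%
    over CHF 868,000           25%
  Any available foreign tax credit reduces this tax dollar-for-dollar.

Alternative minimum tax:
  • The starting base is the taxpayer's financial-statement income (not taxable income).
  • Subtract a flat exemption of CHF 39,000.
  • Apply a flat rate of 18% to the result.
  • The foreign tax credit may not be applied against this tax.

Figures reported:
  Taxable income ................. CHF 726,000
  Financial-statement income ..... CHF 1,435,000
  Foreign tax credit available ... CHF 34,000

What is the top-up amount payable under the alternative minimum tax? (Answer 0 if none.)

Alternative minimum tax:
  Base (financial-statement income): CHF 1,435,000
  Less exemption CHF 39,000 → base CHF 1,396,000
  CHF 1,396,000 × 18% = CHF 251,280

Standard income tax:
  CHF 726,000 × 12% = CHF 87,120
  Less foreign tax credit CHF 34,000 → CHF 53,120

Excess of alternative minimum tax over standard income tax: CHF 251,280 − CHF 53,120 = CHF 198,160.

CHF 198,160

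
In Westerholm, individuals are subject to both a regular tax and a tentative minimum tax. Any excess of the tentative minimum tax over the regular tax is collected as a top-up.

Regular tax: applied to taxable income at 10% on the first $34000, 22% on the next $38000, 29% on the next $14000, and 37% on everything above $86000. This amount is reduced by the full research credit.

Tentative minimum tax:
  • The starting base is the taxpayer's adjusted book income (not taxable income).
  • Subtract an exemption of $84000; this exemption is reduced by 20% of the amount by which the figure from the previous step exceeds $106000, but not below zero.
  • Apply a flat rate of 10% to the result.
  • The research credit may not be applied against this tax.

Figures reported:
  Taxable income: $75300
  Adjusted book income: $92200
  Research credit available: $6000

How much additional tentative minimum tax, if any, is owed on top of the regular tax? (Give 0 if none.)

Tentative minimum tax:
  Base (adjusted book income): $92200
  Exemption: $92200 ≤ $106000, so full $84000 applies
  Base: $92200 − $84000 = $8200
  $8200 × 10% = $820

Regular tax:
  $34000 × 10% = $3400
  $38000 × 22% = $8360
  $3300 × 29% = $957
  → $12717
  Less research credit $6000 → $6717

$820 ≤ $6717, so no add-on is due.

$0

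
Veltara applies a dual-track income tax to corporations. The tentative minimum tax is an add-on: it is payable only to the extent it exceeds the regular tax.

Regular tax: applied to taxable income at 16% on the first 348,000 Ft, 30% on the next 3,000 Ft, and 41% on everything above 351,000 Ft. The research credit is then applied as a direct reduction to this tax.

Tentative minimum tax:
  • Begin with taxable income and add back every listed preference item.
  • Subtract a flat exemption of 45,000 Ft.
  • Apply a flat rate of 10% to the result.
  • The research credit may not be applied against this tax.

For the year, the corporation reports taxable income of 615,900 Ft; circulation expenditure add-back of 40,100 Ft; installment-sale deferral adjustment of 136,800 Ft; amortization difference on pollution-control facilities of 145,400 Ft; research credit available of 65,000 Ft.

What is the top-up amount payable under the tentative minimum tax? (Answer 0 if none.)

Regular tax:
  348,000 Ft × 16% = 55,680 Ft
  3,000 Ft × 30% = 900 Ft
  264,900 Ft × 41% = 108,609 Ft
  → 165,189 Ft
  Less research credit 65,000 Ft → 100,189 Ft

Tentative minimum tax:
  Adjusted income: 615,900 Ft + 40,100 Ft + 136,800 Ft + 145,400 Ft = 938,200 Ft
  Less exemption 45,000 Ft → base 893,200 Ft
  893,200 Ft × 10% = 89,320 Ft

89,320 Ft ≤ 100,189 Ft, so no add-on is due.

0 Ft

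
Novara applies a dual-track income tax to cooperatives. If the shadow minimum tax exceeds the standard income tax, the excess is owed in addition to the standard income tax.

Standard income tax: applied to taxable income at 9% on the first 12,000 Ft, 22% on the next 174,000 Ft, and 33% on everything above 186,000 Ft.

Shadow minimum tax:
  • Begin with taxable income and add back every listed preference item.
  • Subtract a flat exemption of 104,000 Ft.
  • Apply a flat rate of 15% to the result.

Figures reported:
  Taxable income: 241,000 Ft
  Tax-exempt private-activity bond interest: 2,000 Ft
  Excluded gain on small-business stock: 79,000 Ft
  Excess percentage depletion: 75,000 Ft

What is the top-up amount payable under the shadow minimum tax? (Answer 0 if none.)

0 Ft

Shadow minimum tax:
  Adjusted income: 241,000 Ft + 2,000 Ft + 79,000 Ft + 75,000 Ft = 397,000 Ft
  Less exemption 104,000 Ft → base 293,000 Ft
  293,000 Ft × 15% = 43,950 Ft

Standard income tax:
  12,000 Ft × 9% = 1,080 Ft
  174,000 Ft × 22% = 38,280 Ft
  55,000 Ft × 33% = 18,150 Ft
  → 57,510 Ft

43,950 Ft ≤ 57,510 Ft, so no add-on is due.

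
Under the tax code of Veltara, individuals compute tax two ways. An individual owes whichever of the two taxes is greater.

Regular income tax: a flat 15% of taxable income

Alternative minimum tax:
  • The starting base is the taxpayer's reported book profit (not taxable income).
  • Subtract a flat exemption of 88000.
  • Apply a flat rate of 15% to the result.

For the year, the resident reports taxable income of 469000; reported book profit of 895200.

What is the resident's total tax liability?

121080

Alternative minimum tax:
  Base (reported book profit): 895200
  Less exemption 88000 → base 807200
  807200 × 15% = 121080

Regular income tax:
  469000 × 15% = 70350

121080 > 70350, so the alternative minimum tax is the binding amount.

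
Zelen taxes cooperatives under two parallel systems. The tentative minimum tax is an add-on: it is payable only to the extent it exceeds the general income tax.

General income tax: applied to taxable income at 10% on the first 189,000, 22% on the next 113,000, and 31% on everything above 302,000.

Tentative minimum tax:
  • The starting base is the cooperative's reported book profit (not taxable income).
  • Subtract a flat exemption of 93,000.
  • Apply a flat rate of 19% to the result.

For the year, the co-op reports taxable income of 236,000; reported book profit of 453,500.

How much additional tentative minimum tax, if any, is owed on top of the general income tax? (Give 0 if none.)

Tentative minimum tax:
  Base (reported book profit): 453,500
  Less exemption 93,000 → base 360,500
  360,500 × 19% = 68,495

General income tax:
  189,000 × 10% = 18,900
  47,000 × 22% = 10,340
  → 29,240

Excess of tentative minimum tax over general income tax: 68,495 − 29,240 = 39,255.

39,255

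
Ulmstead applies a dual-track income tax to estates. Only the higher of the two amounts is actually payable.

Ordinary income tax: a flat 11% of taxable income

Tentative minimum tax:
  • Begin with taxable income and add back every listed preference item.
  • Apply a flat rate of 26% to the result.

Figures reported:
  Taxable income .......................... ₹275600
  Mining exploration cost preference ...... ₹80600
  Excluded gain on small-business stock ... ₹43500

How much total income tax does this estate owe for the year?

₹103922

Tentative minimum tax:
  Adjusted income: ₹275600 + ₹80600 + ₹43500 = ₹399700
  ₹399700 × 26% = ₹103922

Ordinary income tax:
  ₹275600 × 11% = ₹30316

₹103922 > ₹30316, so the tentative minimum tax is the binding amount.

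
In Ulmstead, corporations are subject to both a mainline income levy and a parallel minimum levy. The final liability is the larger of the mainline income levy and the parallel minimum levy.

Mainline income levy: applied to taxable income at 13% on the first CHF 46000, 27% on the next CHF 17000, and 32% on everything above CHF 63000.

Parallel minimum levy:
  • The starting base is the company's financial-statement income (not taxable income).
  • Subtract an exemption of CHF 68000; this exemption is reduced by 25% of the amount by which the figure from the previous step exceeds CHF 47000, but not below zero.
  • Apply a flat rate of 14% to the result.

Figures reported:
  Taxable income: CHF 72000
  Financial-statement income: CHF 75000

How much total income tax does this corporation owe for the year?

Parallel minimum levy:
  Base (financial-statement income): CHF 75000
  Exemption: CHF 68000 − 25% × (CHF 75000 − CHF 47000) = CHF 68000 − CHF 7000 = CHF 61000
  Base: CHF 75000 − CHF 61000 = CHF 14000
  CHF 14000 × 14% = CHF 1960

Mainline income levy:
  CHF 46000 × 13% = CHF 5980
  CHF 17000 × 27% = CHF 4590
  CHF 9000 × 32% = CHF 2880
  → CHF 13450

CHF 13450 > CHF 1960, so the mainline income levy governs.

CHF 13450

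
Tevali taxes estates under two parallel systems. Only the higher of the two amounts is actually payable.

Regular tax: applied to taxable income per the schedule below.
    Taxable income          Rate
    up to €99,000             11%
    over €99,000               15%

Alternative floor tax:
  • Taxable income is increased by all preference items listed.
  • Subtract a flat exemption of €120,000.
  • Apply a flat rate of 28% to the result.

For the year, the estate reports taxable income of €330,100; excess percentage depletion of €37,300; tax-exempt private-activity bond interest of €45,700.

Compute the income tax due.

€82,068

Regular tax:
  €99,000 × 11% = €10,890
  €231,100 × 15% = €34,665
  → €45,555

Alternative floor tax:
  Adjusted income: €330,100 + €37,300 + €45,700 = €413,100
  Less exemption €120,000 → base €293,100
  €293,100 × 28% = €82,068

€82,068 > €45,555, so the alternative floor tax is the binding amount.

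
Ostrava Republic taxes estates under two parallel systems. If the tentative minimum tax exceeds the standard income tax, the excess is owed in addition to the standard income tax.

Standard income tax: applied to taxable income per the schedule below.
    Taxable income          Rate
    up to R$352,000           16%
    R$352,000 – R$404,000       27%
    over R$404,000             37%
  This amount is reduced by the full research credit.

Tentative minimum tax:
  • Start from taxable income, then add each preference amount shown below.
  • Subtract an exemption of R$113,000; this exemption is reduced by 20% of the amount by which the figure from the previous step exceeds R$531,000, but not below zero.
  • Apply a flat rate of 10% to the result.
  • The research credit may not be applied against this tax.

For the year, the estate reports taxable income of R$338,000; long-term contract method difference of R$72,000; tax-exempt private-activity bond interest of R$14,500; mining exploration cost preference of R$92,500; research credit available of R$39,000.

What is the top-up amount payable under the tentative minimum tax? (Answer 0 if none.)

R$25,320

Standard income tax:
  R$338,000 × 16% = R$54,080
  Less research credit R$39,000 → R$15,080

Tentative minimum tax:
  Adjusted income: R$338,000 + R$72,000 + R$14,500 + R$92,500 = R$517,000
  Exemption: R$517,000 ≤ R$531,000, so full R$113,000 applies
  Base: R$517,000 − R$113,000 = R$404,000
  R$404,000 × 10% = R$40,400

Excess of tentative minimum tax over standard income tax: R$40,400 − R$15,080 = R$25,320.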